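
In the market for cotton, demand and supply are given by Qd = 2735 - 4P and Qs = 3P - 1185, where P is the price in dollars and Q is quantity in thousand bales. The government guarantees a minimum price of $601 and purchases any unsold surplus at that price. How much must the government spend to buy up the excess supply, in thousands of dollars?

172487

In a free market, 2735 - 4P = 3P - 1185 gives the equilibrium P* = 560, Q* = 495.
The floor of 601 is above the equilibrium price 560, so it binds.
At P = 601: Qd = 2735 - 4·601 = 331 and Qs = 3·601 - 1185 = 618.
Surplus = Qs - Qd = 287.
Government expenditure = surplus × support price = 287 × 601 = 172487.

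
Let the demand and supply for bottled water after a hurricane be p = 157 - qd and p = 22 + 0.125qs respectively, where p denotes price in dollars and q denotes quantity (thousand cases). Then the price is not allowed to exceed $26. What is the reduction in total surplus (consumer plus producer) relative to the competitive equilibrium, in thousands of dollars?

4356

Rearranging demand gives qd = 157 - p; rearranging supply gives qs = 8p - 176. In a free market, 157 - p = 8p - 176 gives the equilibrium p* = 37, q* = 120.
Because the ceiling (26) lies below the market-clearing price, it is binding.
At p = 26: qd = 157 - 26 = 131 and qs = 8·26 - 176 = 32.
Quantity traded falls to 32. At q = 32 the demand price is 157 - 32 = 125 and the supply price is (176 + 32)/8 = 26.
Deadweight loss = ½ · (125 - 26) · (120 - 32) = ½ · 99 · 88 = 4356.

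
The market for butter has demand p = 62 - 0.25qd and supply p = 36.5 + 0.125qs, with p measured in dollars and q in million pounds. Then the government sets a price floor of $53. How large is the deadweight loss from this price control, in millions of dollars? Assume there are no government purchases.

Rearranging demand gives qd = 248 - 4p; rearranging supply gives qs = 8p - 292. Setting quantity demanded equal to quantity supplied, 248 - 4p = 8p - 292, gives p* = 45 and q* = 68.
The floor of 53 is above the equilibrium price 45, so it binds.
At p = 53: qd = 248 - 4·53 = 36 and qs = 8·53 - 292 = 132.
Quantity traded falls to 36. At q = 36 the demand price is (248 - 36)/4 = 53 and the supply price is (292 + 36)/8 = 41.
Deadweight loss = ½ · (53 - 41) · (68 - 36) = ½ · 12 · 32 = 192.

192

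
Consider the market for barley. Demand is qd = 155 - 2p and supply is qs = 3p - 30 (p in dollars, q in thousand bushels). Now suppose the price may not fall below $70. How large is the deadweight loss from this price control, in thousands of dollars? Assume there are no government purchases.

Without the control the market clears where 155 - 2p = 3p - 30, i.e. p* = 37 and q* = 81.
The floor of 70 is above the equilibrium price 37, so it binds.
At p = 70: qd = 155 - 2·70 = 15 and qs = 3·70 - 30 = 180.
Quantity traded falls to 15. At q = 15 the demand price is (155 - 15)/2 = 70 and the supply price is (30 + 15)/3 = 15.
Deadweight loss = ½ · (70 - 15) · (81 - 15) = ½ · 55 · 66 = 1815.

1815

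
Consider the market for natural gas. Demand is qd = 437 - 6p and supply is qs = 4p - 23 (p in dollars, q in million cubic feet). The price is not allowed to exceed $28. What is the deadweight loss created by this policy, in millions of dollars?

Without the control the market clears where 437 - 6p = 4p - 23, i.e. p* = 46 and q* = 161.
Because the ceiling (28) lies below the market-clearing price, it is binding.
At p = 28: qd = 437 - 6·28 = 269 and qs = 4·28 - 23 = 89.
Quantity traded falls to 89. At q = 89 the demand price is (437 - 89)/6 = 58 and the supply price is (23 + 89)/4 = 28.
Deadweight loss = ½ · (58 - 28) · (161 - 89) = ½ · 30 · 72 = 1080.

1080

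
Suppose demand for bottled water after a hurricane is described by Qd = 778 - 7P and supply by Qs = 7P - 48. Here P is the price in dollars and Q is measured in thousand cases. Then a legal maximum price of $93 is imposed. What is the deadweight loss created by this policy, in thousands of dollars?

Equilibrium: 778 - 7P = 7P - 48, so 826 = 14P and P* = 59, Q* = 365.
The ceiling of 93 is above the equilibrium price 59, so it is not binding; the market clears at P* = 59, Q* = 365.
Since the control does not bind, no trades are prevented and deadweight loss is zero.

0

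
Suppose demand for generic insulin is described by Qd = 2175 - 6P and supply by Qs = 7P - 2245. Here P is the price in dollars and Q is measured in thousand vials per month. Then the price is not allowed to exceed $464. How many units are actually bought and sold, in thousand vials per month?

135

Without the control the market clears where 2175 - 6P = 7P - 2245, i.e. P* = 340 and Q* = 135.
Since 464 is above P* = 340, the ceiling does not bind and the free-market outcome prevails.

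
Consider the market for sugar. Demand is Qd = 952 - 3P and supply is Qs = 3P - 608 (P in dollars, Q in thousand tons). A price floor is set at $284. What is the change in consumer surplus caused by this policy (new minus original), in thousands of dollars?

Without the control the market clears where 952 - 3P = 3P - 608, i.e. P* = 260 and Q* = 172.
Since 284 > 260, the floor is binding.
At P = 284: Qd = 952 - 3·284 = 100 and Qs = 3·284 - 608 = 244.
Consumer surplus without the control is ½ · (952/3 - 260) · 172 = 14792/3.
With the floor, consumers buy 100 units at 284, so CS = ½ · (952/3 - 284) · 100 = 5000/3.
Change in consumer surplus = 5000/3 - 14792/3 = -3264.

-3264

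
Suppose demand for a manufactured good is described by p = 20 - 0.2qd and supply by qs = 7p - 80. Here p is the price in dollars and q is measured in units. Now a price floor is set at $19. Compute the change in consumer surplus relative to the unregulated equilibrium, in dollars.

Rearranging demand gives qd = 100 - 5p. In a free market, 100 - 5p = 7p - 80 gives the equilibrium p* = 15, q* = 25.
The floor of 19 is above the equilibrium price 15, so it binds.
At p = 19: qd = 100 - 5·19 = 5 and qs = 7·19 - 80 = 53.
Consumer surplus without the control is ½ · (20 - 15) · 25 = 62.5.
With the floor, consumers buy 5 units at 19, so CS = ½ · (20 - 19) · 5 = 2.5.
Change in consumer surplus = 2.5 - 62.5 = -60.

-60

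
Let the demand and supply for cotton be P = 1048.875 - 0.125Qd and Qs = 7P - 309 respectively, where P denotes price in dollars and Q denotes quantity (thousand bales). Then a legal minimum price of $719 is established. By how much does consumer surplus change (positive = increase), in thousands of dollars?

Rearranging demand gives Qd = 8391 - 8P. Without the control the market clears where 8391 - 8P = 7P - 309, i.e. P* = 580 and Q* = 3751.
Since 719 > 580, the floor is binding.
At P = 719: Qd = 8391 - 8·719 = 2639 and Qs = 7·719 - 309 = 4724.
Consumer surplus without the control is ½ · (1048.875 - 580) · 3751 = 879375.0625.
With the floor, consumers buy 2639 units at 719, so CS = ½ · (1048.875 - 719) · 2639 = 435270.0625.
Change in consumer surplus = 435270.0625 - 879375.0625 = -444105.

-444105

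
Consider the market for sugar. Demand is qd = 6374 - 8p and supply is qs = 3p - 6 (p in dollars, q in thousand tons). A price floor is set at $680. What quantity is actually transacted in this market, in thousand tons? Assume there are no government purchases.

934

Without the control the market clears where 6374 - 8p = 3p - 6, i.e. p* = 580 and q* = 1734.
Because the floor (680) lies above the market-clearing price, it is binding.
At p = 680: qd = 6374 - 8·680 = 934 and qs = 3·680 - 6 = 2034.
The quantity actually transacted is the short side, demand: 934.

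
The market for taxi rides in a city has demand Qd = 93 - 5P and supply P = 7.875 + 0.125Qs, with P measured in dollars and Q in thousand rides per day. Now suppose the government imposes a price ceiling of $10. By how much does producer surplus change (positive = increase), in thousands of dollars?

-50

Rearranging supply gives Qs = 8P - 63. Setting quantity demanded equal to quantity supplied, 93 - 5P = 8P - 63, gives P* = 12 and Q* = 33.
The ceiling of 10 is below the equilibrium price 12, so it binds.
At P = 10: Qd = 93 - 5·10 = 43 and Qs = 8·10 - 63 = 17.
Producer surplus without the control is ½ · (12 - 7.875) · 33 = 68.0625.
With the ceiling, producers sell 17 units at 10, so PS = ½ · (10 - 7.875) · 17 = 18.0625.
Change in producer surplus = 18.0625 - 68.0625 = -50.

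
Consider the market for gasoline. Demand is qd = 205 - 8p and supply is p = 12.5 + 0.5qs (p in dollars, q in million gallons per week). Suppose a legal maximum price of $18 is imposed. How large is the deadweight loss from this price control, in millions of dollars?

Rearranging supply gives qs = 2p - 25. In a free market, 205 - 8p = 2p - 25 gives the equilibrium p* = 23, q* = 21.
Since 18 < 23, the ceiling is binding.
At p = 18: qd = 205 - 8·18 = 61 and qs = 2·18 - 25 = 11.
Quantity traded falls to 11. At q = 11 the demand price is (205 - 11)/8 = 24.25 and the supply price is (25 + 11)/2 = 18.
Deadweight loss = ½ · (24.25 - 18) · (21 - 11) = ½ · 6.25 · 10 = 31.25.

31.25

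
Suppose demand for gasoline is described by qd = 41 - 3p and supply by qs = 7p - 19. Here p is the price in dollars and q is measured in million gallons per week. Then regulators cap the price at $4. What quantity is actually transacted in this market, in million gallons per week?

Setting quantity demanded equal to quantity supplied, 41 - 3p = 7p - 19, gives p* = 6 and q* = 23.
The ceiling of 4 is below the equilibrium price 6, so it binds.
At p = 4: qd = 41 - 3·4 = 29 and qs = 7·4 - 19 = 9.
The quantity actually transacted is the short side, supply: 9.

9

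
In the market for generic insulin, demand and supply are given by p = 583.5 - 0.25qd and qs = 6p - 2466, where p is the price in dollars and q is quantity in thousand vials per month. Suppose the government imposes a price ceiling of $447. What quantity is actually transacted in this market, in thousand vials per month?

216

Rearranging demand gives qd = 2334 - 4p. In a free market, 2334 - 4p = 6p - 2466 gives the equilibrium p* = 480, q* = 414.
Since 447 < 480, the ceiling is binding.
At p = 447: qd = 2334 - 4·447 = 546 and qs = 6·447 - 2466 = 216.
The quantity actually transacted is the short side, supply: 216.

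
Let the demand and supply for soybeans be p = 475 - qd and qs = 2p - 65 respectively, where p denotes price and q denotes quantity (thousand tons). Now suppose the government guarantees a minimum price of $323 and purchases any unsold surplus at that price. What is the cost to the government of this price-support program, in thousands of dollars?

Rearranging demand gives qd = 475 - p. In a free market, 475 - p = 2p - 65 gives the equilibrium p* = 180, q* = 295.
The floor of 323 is above the equilibrium price 180, so it binds.
At p = 323: qd = 475 - 323 = 152 and qs = 2·323 - 65 = 581.
Surplus = qs - qd = 429.
Government expenditure = surplus × support price = 429 × 323 = 138567.

138567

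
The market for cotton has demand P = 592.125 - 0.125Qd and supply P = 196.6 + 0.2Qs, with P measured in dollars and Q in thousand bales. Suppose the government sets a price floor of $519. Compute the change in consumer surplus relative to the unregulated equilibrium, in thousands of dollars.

Rearranging demand gives Qd = 4737 - 8P; rearranging supply gives Qs = 5P - 983. In a free market, 4737 - 8P = 5P - 983 gives the equilibrium P* = 440, Q* = 1217.
The floor of 519 is above the equilibrium price 440, so it binds.
At P = 519: Qd = 4737 - 8·519 = 585 and Qs = 5·519 - 983 = 1612.
Consumer surplus without the control is ½ · (592.125 - 440) · 1217 = 92568.0625.
With the floor, consumers buy 585 units at 519, so CS = ½ · (592.125 - 519) · 585 = 21389.0625.
Change in consumer surplus = 21389.0625 - 92568.0625 = -71179.

-71179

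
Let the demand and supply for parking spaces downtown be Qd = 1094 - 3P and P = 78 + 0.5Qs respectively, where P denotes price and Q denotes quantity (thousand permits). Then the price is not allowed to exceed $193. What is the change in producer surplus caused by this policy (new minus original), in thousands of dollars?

-16359

Rearranging supply gives Qs = 2P - 156. Without the control the market clears where 1094 - 3P = 2P - 156, i.e. P* = 250 and Q* = 344.
Because the ceiling (193) lies below the market-clearing price, it is binding.
At P = 193: Qd = 1094 - 3·193 = 515 and Qs = 2·193 - 156 = 230.
Producer surplus without the control is ½ · (250 - 78) · 344 = 29584.
With the ceiling, producers sell 230 units at 193, so PS = ½ · (193 - 78) · 230 = 13225.
Change in producer surplus = 13225 - 29584 = -16359.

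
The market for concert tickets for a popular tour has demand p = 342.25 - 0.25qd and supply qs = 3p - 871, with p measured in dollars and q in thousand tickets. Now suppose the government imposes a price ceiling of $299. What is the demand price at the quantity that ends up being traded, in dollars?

Rearranging demand gives qd = 1369 - 4p. Equilibrium: 1369 - 4p = 3p - 871, so 2240 = 7p and p* = 320, q* = 89.
Because the ceiling (299) lies below the market-clearing price, it is binding.
At p = 299: qd = 1369 - 4·299 = 173 and qs = 3·299 - 871 = 26.
Only 26 units reach the market. On the demand curve, the marginal buyer's willingness to pay at q = 26 is (1369 - 26)/4 = 335.75.

335.75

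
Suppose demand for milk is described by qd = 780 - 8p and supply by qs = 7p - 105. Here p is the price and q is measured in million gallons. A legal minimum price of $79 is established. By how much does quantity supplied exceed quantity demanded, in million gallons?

300

Without the control the market clears where 780 - 8p = 7p - 105, i.e. p* = 59 and q* = 308.
Because the floor (79) lies above the market-clearing price, it is binding.
At p = 79: qd = 780 - 8·79 = 148 and qs = 7·79 - 105 = 448.
Surplus = qs - qd = 448 - 148 = 300.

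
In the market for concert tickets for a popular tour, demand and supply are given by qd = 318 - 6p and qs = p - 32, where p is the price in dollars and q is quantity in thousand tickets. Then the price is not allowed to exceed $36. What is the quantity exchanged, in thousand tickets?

4

Without the control the market clears where 318 - 6p = p - 32, i.e. p* = 50 and q* = 18.
Since 36 < 50, the ceiling is binding.
At p = 36: qd = 318 - 6·36 = 102 and qs = 36 - 32 = 4.
The quantity actually transacted is the short side, supply: 4.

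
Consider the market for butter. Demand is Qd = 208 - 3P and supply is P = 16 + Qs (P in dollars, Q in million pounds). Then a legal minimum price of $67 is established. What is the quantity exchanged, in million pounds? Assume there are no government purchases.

7

Rearranging supply gives Qs = P - 16. In a free market, 208 - 3P = P - 16 gives the equilibrium P* = 56, Q* = 40.
Because the floor (67) lies above the market-clearing price, it is binding.
At P = 67: Qd = 208 - 3·67 = 7 and Qs = 67 - 16 = 51.
The quantity actually transacted is the short side, demand: 7.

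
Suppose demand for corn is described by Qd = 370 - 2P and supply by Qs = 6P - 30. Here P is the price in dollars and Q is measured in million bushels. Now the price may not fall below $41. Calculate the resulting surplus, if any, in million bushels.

0

In a free market, 370 - 2P = 6P - 30 gives the equilibrium P* = 50, Q* = 270.
The floor of 41 is below the equilibrium price 50, so it is not binding; the market clears at P* = 50, Q* = 270.
Since the control does not bind, there is no surplus.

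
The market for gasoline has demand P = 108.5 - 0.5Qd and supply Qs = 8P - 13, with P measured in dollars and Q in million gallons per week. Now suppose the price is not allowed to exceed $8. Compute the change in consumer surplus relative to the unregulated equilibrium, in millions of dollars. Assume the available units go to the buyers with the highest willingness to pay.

Rearranging demand gives Qd = 217 - 2P. Setting quantity demanded equal to quantity supplied, 217 - 2P = 8P - 13, gives P* = 23 and Q* = 171.
Because the ceiling (8) lies below the market-clearing price, it is binding.
At P = 8: Qd = 217 - 2·8 = 201 and Qs = 8·8 - 13 = 51.
Consumer surplus without the control is ½ · (108.5 - 23) · 171 = 7310.25.
With the ceiling, 51 units are sold at 8 (assume they go to the highest-value buyers). The demand price at Q = 51 is 83, so CS = ½ · [(108.5 - 8) + (83 - 8)] · 51 = 4475.25.
Change in consumer surplus = 4475.25 - 7310.25 = -2835.

-2835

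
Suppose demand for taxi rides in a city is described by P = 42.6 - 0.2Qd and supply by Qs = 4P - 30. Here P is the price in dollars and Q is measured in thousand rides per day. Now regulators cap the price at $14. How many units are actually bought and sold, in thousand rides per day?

Rearranging demand gives Qd = 213 - 5P. Setting quantity demanded equal to quantity supplied, 213 - 5P = 4P - 30, gives P* = 27 and Q* = 78.
The ceiling of 14 is below the equilibrium price 27, so it binds.
At P = 14: Qd = 213 - 5·14 = 143 and Qs = 4·14 - 30 = 26.
The quantity actually transacted is the short side, supply: 26.

26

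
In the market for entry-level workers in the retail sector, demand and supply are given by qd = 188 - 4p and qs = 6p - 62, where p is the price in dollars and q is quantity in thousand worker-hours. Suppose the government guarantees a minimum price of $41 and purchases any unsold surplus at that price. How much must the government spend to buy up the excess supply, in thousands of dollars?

Setting quantity demanded equal to quantity supplied, 188 - 4p = 6p - 62, gives p* = 25 and q* = 88.
Since 41 > 25, the floor is binding.
At p = 41: qd = 188 - 4·41 = 24 and qs = 6·41 - 62 = 184.
Surplus = qs - qd = 160.
Government expenditure = surplus × support price = 160 × 41 = 6560.

6560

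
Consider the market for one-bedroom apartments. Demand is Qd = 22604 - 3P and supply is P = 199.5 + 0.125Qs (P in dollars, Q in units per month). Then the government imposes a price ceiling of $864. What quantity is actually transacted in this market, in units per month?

5316

Rearranging supply gives Qs = 8P - 1596. Equilibrium: 22604 - 3P = 8P - 1596, so 24200 = 11P and P* = 2200, Q* = 16004.
Because the ceiling (864) lies below the market-clearing price, it is binding.
At P = 864: Qd = 22604 - 3·864 = 20012 and Qs = 8·864 - 1596 = 5316.
The quantity actually transacted is the short side, supply: 5316.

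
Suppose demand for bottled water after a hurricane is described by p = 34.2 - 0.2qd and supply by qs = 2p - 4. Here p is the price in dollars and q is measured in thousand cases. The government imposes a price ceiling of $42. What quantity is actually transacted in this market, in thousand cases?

Rearranging demand gives qd = 171 - 5p. Equilibrium: 171 - 5p = 2p - 4, so 175 = 7p and p* = 25, q* = 46.
Since 42 is above p* = 25, the ceiling does not bind and the free-market outcome prevails.

46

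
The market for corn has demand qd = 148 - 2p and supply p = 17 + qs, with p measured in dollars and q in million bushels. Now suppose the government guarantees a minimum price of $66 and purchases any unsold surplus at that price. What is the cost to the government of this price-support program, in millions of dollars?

Rearranging supply gives qs = p - 17. Equilibrium: 148 - 2p = p - 17, so 165 = 3p and p* = 55, q* = 38.
Since 66 > 55, the floor is binding.
At p = 66: qd = 148 - 2·66 = 16 and qs = 66 - 17 = 49.
Surplus = qs - qd = 33.
Government expenditure = surplus × support price = 33 × 66 = 2178.

2178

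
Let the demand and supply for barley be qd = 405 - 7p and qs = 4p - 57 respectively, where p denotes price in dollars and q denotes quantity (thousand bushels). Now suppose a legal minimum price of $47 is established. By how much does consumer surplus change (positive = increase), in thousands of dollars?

Setting quantity demanded equal to quantity supplied, 405 - 7p = 4p - 57, gives p* = 42 and q* = 111.
Because the floor (47) lies above the market-clearing price, it is binding.
At p = 47: qd = 405 - 7·47 = 76 and qs = 4·47 - 57 = 131.
Consumer surplus without the control is ½ · (405/7 - 42) · 111 = 12321/14.
With the floor, consumers buy 76 units at 47, so CS = ½ · (405/7 - 47) · 76 = 2888/7.
Change in consumer surplus = 2888/7 - 12321/14 = -467.5.

-467.5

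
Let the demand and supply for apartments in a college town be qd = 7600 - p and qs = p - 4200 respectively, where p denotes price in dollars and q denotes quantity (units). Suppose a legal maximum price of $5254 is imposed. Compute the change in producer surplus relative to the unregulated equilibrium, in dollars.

-889542

In a free market, 7600 - p = p - 4200 gives the equilibrium p* = 5900, q* = 1700.
The ceiling of 5254 is below the equilibrium price 5900, so it binds.
At p = 5254: qd = 7600 - 5254 = 2346 and qs = 5254 - 4200 = 1054.
Producer surplus without the control is ½ · (5900 - 4200) · 1700 = 1445000.
With the ceiling, producers sell 1054 units at 5254, so PS = ½ · (5254 - 4200) · 1054 = 555458.
Change in producer surplus = 555458 - 1445000 = -889542.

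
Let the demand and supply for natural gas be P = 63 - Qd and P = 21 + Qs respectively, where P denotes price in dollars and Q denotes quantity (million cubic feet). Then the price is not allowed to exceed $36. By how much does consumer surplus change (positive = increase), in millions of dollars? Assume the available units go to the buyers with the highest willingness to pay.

72

Rearranging demand gives Qd = 63 - P; rearranging supply gives Qs = P - 21. Setting quantity demanded equal to quantity supplied, 63 - P = P - 21, gives P* = 42 and Q* = 21.
Since 36 < 42, the ceiling is binding.
At P = 36: Qd = 63 - 36 = 27 and Qs = 36 - 21 = 15.
Consumer surplus without the control is ½ · (63 - 42) · 21 = 220.5.
With the ceiling, 15 units are sold at 36 (assume they go to the highest-value buyers). The demand price at Q = 15 is 48, so CS = ½ · [(63 - 36) + (48 - 36)] · 15 = 292.5.
Change in consumer surplus = 292.5 - 220.5 = 72.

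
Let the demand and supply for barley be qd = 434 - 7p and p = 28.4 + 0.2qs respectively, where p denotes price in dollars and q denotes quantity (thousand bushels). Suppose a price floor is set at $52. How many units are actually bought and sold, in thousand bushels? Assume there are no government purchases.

70

Rearranging supply gives qs = 5p - 142. Equilibrium: 434 - 7p = 5p - 142, so 576 = 12p and p* = 48, q* = 98.
Since 52 > 48, the floor is binding.
At p = 52: qd = 434 - 7·52 = 70 and qs = 5·52 - 142 = 118.
The quantity actually transacted is the short side, demand: 70.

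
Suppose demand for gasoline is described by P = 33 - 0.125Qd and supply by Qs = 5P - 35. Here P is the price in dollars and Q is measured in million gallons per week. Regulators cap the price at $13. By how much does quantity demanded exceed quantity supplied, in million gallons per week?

Rearranging demand gives Qd = 264 - 8P. Equilibrium: 264 - 8P = 5P - 35, so 299 = 13P and P* = 23, Q* = 80.
Since 13 < 23, the ceiling is binding.
At P = 13: Qd = 264 - 8·13 = 160 and Qs = 5·13 - 35 = 30.
Shortage = Qd - Qs = 160 - 30 = 130.

130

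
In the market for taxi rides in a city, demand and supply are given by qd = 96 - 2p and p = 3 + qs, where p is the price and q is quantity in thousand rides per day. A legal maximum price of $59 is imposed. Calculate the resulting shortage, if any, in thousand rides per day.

Rearranging supply gives qs = p - 3. Equilibrium: 96 - 2p = p - 3, so 99 = 3p and p* = 33, q* = 30.
Since 59 is above p* = 33, the ceiling does not bind and the free-market outcome prevails.
Since the control does not bind, there is no shortage.

0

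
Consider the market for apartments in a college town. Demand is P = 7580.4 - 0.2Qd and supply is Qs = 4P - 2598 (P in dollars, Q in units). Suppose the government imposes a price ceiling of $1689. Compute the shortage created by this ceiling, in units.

25299

Rearranging demand gives Qd = 37902 - 5P. In a free market, 37902 - 5P = 4P - 2598 gives the equilibrium P* = 4500, Q* = 15402.
The ceiling of 1689 is below the equilibrium price 4500, so it binds.
At P = 1689: Qd = 37902 - 5·1689 = 29457 and Qs = 4·1689 - 2598 = 4158.
Shortage = Qd - Qs = 29457 - 4158 = 25299.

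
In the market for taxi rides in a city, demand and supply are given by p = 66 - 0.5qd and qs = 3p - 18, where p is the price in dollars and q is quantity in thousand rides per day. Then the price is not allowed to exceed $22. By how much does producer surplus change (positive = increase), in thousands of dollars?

Rearranging demand gives qd = 132 - 2p. Equilibrium: 132 - 2p = 3p - 18, so 150 = 5p and p* = 30, q* = 72.
Because the ceiling (22) lies below the market-clearing price, it is binding.
At p = 22: qd = 132 - 2·22 = 88 and qs = 3·22 - 18 = 48.
Producer surplus without the control is ½ · (30 - 6) · 72 = 864.
With the ceiling, producers sell 48 units at 22, so PS = ½ · (22 - 6) · 48 = 384.
Change in producer surplus = 384 - 864 = -480.

-480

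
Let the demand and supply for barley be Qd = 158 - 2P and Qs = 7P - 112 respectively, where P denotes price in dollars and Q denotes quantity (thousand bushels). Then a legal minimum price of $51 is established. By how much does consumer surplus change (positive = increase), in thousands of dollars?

-1617

Without the control the market clears where 158 - 2P = 7P - 112, i.e. P* = 30 and Q* = 98.
The floor of 51 is above the equilibrium price 30, so it binds.
At P = 51: Qd = 158 - 2·51 = 56 and Qs = 7·51 - 112 = 245.
Consumer surplus without the control is ½ · (79 - 30) · 98 = 2401.
With the floor, consumers buy 56 units at 51, so CS = ½ · (79 - 51) · 56 = 784.
Change in consumer surplus = 784 - 2401 = -1617.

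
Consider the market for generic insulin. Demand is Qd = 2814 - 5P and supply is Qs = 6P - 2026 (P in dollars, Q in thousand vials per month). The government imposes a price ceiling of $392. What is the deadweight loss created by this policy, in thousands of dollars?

In a free market, 2814 - 5P = 6P - 2026 gives the equilibrium P* = 440, Q* = 614.
Since 392 < 440, the ceiling is binding.
At P = 392: Qd = 2814 - 5·392 = 854 and Qs = 6·392 - 2026 = 326.
Quantity traded falls to 326. At Q = 326 the demand price is (2814 - 326)/5 = 497.6 and the supply price is (2026 + 326)/6 = 392.
Deadweight loss = ½ · (497.6 - 392) · (614 - 326) = ½ · 105.6 · 288 = 15206.4.

15206.4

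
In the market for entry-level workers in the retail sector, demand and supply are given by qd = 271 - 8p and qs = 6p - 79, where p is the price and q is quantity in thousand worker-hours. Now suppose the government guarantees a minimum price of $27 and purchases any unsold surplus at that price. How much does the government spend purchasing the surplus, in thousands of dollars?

In a free market, 271 - 8p = 6p - 79 gives the equilibrium p* = 25, q* = 71.
Since 27 > 25, the floor is binding.
At p = 27: qd = 271 - 8·27 = 55 and qs = 6·27 - 79 = 83.
Surplus = qs - qd = 28.
Government expenditure = surplus × support price = 28 × 27 = 756.

756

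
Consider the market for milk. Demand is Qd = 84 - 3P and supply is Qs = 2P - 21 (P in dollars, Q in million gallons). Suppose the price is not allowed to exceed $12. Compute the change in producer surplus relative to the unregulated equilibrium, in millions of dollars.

In a free market, 84 - 3P = 2P - 21 gives the equilibrium P* = 21, Q* = 21.
The ceiling of 12 is below the equilibrium price 21, so it binds.
At P = 12: Qd = 84 - 3·12 = 48 and Qs = 2·12 - 21 = 3.
Producer surplus without the control is ½ · (21 - 10.5) · 21 = 110.25.
With the ceiling, producers sell 3 units at 12, so PS = ½ · (12 - 10.5) · 3 = 2.25.
Change in producer surplus = 2.25 - 110.25 = -108.

-108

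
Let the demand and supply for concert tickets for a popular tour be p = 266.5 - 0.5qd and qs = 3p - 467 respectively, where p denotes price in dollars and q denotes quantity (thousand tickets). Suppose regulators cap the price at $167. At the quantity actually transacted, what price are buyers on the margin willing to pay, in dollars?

249.5

Rearranging demand gives qd = 533 - 2p. Without the control the market clears where 533 - 2p = 3p - 467, i.e. p* = 200 and q* = 133.
Because the ceiling (167) lies below the market-clearing price, it is binding.
At p = 167: qd = 533 - 2·167 = 199 and qs = 3·167 - 467 = 34.
Only 34 units reach the market. On the demand curve, the marginal buyer's willingness to pay at q = 34 is (533 - 34)/2 = 249.5.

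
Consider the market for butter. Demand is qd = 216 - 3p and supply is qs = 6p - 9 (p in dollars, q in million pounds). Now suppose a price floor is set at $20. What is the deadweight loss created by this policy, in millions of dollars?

0

Equilibrium: 216 - 3p = 6p - 9, so 225 = 9p and p* = 25, q* = 141.
Since 20 is below p* = 25, the floor does not bind and the free-market outcome prevails.
Since the control does not bind, no trades are prevented and deadweight loss is zero.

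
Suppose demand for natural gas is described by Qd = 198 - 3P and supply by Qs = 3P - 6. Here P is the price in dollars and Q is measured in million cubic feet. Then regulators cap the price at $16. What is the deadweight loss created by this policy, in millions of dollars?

In a free market, 198 - 3P = 3P - 6 gives the equilibrium P* = 34, Q* = 96.
Because the ceiling (16) lies below the market-clearing price, it is binding.
At P = 16: Qd = 198 - 3·16 = 150 and Qs = 3·16 - 6 = 42.
Quantity traded falls to 42. At Q = 42 the demand price is (198 - 42)/3 = 52 and the supply price is (6 + 42)/3 = 16.
Deadweight loss = ½ · (52 - 16) · (96 - 42) = ½ · 36 · 54 = 972.

972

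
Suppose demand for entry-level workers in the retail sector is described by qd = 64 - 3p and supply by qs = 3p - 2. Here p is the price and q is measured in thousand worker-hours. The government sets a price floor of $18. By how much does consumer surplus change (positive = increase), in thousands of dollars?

-143.5

Equilibrium: 64 - 3p = 3p - 2, so 66 = 6p and p* = 11, q* = 31.
Since 18 > 11, the floor is binding.
At p = 18: qd = 64 - 3·18 = 10 and qs = 3·18 - 2 = 52.
Consumer surplus without the control is ½ · (64/3 - 11) · 31 = 961/6.
With the floor, consumers buy 10 units at 18, so CS = ½ · (64/3 - 18) · 10 = 50/3.
Change in consumer surplus = 50/3 - 961/6 = -143.5.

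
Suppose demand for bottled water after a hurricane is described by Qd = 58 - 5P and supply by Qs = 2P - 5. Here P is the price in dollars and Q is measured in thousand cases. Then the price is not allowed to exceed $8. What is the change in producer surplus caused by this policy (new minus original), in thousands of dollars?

Equilibrium: 58 - 5P = 2P - 5, so 63 = 7P and P* = 9, Q* = 13.
Because the ceiling (8) lies below the market-clearing price, it is binding.
At P = 8: Qd = 58 - 5·8 = 18 and Qs = 2·8 - 5 = 11.
Producer surplus without the control is ½ · (9 - 2.5) · 13 = 42.25.
With the ceiling, producers sell 11 units at 8, so PS = ½ · (8 - 2.5) · 11 = 30.25.
Change in producer surplus = 30.25 - 42.25 = -12.

-12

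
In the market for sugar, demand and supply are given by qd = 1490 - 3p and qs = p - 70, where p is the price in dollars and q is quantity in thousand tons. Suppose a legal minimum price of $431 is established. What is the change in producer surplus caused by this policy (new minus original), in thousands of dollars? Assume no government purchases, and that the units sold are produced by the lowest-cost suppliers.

512.5

Setting quantity demanded equal to quantity supplied, 1490 - 3p = p - 70, gives p* = 390 and q* = 320.
Because the floor (431) lies above the market-clearing price, it is binding.
At p = 431: qd = 1490 - 3·431 = 197 and qs = 431 - 70 = 361.
Producer surplus without the control is ½ · (390 - 70) · 320 = 51200.
With the floor, 197 units are sold at 431. The supply price at q = 197 is 267, so PS = ½ · [(431 - 70) + (431 - 267)] · 197 = 51712.5.
Change in producer surplus = 51712.5 - 51200 = 512.5.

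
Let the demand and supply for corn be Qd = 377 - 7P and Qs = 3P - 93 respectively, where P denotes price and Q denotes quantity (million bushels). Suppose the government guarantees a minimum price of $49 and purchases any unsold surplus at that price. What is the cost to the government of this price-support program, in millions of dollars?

Setting quantity demanded equal to quantity supplied, 377 - 7P = 3P - 93, gives P* = 47 and Q* = 48.
Because the floor (49) lies above the market-clearing price, it is binding.
At P = 49: Qd = 377 - 7·49 = 34 and Qs = 3·49 - 93 = 54.
Surplus = Qs - Qd = 20.
Government expenditure = surplus × support price = 20 × 49 = 980.

980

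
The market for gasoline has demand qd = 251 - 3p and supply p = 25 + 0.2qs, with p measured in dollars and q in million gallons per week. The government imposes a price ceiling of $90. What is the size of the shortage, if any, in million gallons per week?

Rearranging supply gives qs = 5p - 125. Equilibrium: 251 - 3p = 5p - 125, so 376 = 8p and p* = 47, q* = 110.
The ceiling of 90 is above the equilibrium price 47, so it is not binding; the market clears at p* = 47, q* = 110.
Since the control does not bind, there is no shortage.

0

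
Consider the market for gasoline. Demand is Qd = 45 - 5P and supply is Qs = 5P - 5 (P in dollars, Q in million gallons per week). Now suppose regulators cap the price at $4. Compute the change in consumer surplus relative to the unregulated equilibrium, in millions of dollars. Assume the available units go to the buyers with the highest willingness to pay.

Equilibrium: 45 - 5P = 5P - 5, so 50 = 10P and P* = 5, Q* = 20.
Since 4 < 5, the ceiling is binding.
At P = 4: Qd = 45 - 5·4 = 25 and Qs = 5·4 - 5 = 15.
Consumer surplus without the control is ½ · (9 - 5) · 20 = 40.
With the ceiling, 15 units are sold at 4 (assume they go to the highest-value buyers). The demand price at Q = 15 is 6, so CS = ½ · [(9 - 4) + (6 - 4)] · 15 = 52.5.
Change in consumer surplus = 52.5 - 40 = 12.5.

12.5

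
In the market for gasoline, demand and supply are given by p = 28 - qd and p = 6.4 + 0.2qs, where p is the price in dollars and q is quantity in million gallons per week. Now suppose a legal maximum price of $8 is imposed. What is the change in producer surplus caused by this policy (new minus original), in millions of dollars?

-26

Rearranging demand gives qd = 28 - p; rearranging supply gives qs = 5p - 32. Without the control the market clears where 28 - p = 5p - 32, i.e. p* = 10 and q* = 18.
Since 8 < 10, the ceiling is binding.
At p = 8: qd = 28 - 8 = 20 and qs = 5·8 - 32 = 8.
Producer surplus without the control is ½ · (10 - 6.4) · 18 = 32.4.
With the ceiling, producers sell 8 units at 8, so PS = ½ · (8 - 6.4) · 8 = 6.4.
Change in producer surplus = 6.4 - 32.4 = -26.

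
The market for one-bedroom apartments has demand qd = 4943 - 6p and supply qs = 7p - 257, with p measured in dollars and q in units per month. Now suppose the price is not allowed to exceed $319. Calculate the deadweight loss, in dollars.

Equilibrium: 4943 - 6p = 7p - 257, so 5200 = 13p and p* = 400, q* = 2543.
Because the ceiling (319) lies below the market-clearing price, it is binding.
At p = 319: qd = 4943 - 6·319 = 3029 and qs = 7·319 - 257 = 1976.
Quantity traded falls to 1976. At q = 1976 the demand price is (4943 - 1976)/6 = 494.5 and the supply price is (257 + 1976)/7 = 319.
Deadweight loss = ½ · (494.5 - 319) · (2543 - 1976) = ½ · 175.5 · 567 = 49754.25.

49754.25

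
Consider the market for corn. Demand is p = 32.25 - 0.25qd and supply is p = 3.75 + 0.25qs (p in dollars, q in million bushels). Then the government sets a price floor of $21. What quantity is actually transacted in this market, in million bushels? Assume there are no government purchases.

45

Rearranging demand gives qd = 129 - 4p; rearranging supply gives qs = 4p - 15. Setting quantity demanded equal to quantity supplied, 129 - 4p = 4p - 15, gives p* = 18 and q* = 57.
Because the floor (21) lies above the market-clearing price, it is binding.
At p = 21: qd = 129 - 4·21 = 45 and qs = 4·21 - 15 = 69.
The quantity actually transacted is the short side, demand: 45.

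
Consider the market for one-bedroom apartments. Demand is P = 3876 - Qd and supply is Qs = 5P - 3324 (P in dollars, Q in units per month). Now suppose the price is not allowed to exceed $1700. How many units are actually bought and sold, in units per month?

Rearranging demand gives Qd = 3876 - P. Without the control the market clears where 3876 - P = 5P - 3324, i.e. P* = 1200 and Q* = 2676.
Since 1700 is above P* = 1200, the ceiling does not bind and the free-market outcome prevails.

2676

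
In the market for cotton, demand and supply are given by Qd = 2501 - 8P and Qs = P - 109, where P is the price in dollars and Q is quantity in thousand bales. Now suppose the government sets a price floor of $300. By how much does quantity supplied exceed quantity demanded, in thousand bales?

Without the control the market clears where 2501 - 8P = P - 109, i.e. P* = 290 and Q* = 181.
The floor of 300 is above the equilibrium price 290, so it binds.
At P = 300: Qd = 2501 - 8·300 = 101 and Qs = 300 - 109 = 191.
Surplus = Qs - Qd = 191 - 101 = 90.

90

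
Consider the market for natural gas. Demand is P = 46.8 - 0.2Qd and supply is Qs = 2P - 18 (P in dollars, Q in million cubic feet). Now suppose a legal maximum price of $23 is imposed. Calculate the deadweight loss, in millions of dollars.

Rearranging demand gives Qd = 234 - 5P. Without the control the market clears where 234 - 5P = 2P - 18, i.e. P* = 36 and Q* = 54.
Because the ceiling (23) lies below the market-clearing price, it is binding.
At P = 23: Qd = 234 - 5·23 = 119 and Qs = 2·23 - 18 = 28.
Quantity traded falls to 28. At Q = 28 the demand price is (234 - 28)/5 = 41.2 and the supply price is (18 + 28)/2 = 23.
Deadweight loss = ½ · (41.2 - 23) · (54 - 28) = ½ · 18.2 · 26 = 236.6.

236.6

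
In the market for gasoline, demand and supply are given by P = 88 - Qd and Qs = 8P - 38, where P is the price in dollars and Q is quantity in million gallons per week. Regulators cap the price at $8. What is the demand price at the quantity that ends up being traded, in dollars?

62

Rearranging demand gives Qd = 88 - P. Equilibrium: 88 - P = 8P - 38, so 126 = 9P and P* = 14, Q* = 74.
The ceiling of 8 is below the equilibrium price 14, so it binds.
At P = 8: Qd = 88 - 8 = 80 and Qs = 8·8 - 38 = 26.
Only 26 units reach the market. On the demand curve, the marginal buyer's willingness to pay at Q = 26 is (88 - 26) = 62.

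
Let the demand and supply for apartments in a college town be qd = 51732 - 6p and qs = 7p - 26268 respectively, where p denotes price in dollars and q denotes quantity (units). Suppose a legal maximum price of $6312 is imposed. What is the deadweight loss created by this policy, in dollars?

Without the control the market clears where 51732 - 6p = 7p - 26268, i.e. p* = 6000 and q* = 15732.
The ceiling of 6312 is above the equilibrium price 6000, so it is not binding; the market clears at p* = 6000, q* = 15732.
Since the control does not bind, no trades are prevented and deadweight loss is zero.

0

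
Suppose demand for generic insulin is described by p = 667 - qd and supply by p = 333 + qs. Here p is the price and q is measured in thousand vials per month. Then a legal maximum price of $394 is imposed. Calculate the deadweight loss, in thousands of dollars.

11236

Rearranging demand gives qd = 667 - p; rearranging supply gives qs = p - 333. Without the control the market clears where 667 - p = p - 333, i.e. p* = 500 and q* = 167.
Because the ceiling (394) lies below the market-clearing price, it is binding.
At p = 394: qd = 667 - 394 = 273 and qs = 394 - 333 = 61.
Quantity traded falls to 61. At q = 61 the demand price is 667 - 61 = 606 and the supply price is 333 + 61 = 394.
Deadweight loss = ½ · (606 - 394) · (167 - 61) = ½ · 212 · 106 = 11236.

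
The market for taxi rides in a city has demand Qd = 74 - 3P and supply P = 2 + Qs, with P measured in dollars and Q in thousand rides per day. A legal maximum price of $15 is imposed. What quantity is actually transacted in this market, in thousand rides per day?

13

Rearranging supply gives Qs = P - 2. Equilibrium: 74 - 3P = P - 2, so 76 = 4P and P* = 19, Q* = 17.
The ceiling of 15 is below the equilibrium price 19, so it binds.
At P = 15: Qd = 74 - 3·15 = 29 and Qs = 15 - 2 = 13.
The quantity actually transacted is the short side, supply: 13.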